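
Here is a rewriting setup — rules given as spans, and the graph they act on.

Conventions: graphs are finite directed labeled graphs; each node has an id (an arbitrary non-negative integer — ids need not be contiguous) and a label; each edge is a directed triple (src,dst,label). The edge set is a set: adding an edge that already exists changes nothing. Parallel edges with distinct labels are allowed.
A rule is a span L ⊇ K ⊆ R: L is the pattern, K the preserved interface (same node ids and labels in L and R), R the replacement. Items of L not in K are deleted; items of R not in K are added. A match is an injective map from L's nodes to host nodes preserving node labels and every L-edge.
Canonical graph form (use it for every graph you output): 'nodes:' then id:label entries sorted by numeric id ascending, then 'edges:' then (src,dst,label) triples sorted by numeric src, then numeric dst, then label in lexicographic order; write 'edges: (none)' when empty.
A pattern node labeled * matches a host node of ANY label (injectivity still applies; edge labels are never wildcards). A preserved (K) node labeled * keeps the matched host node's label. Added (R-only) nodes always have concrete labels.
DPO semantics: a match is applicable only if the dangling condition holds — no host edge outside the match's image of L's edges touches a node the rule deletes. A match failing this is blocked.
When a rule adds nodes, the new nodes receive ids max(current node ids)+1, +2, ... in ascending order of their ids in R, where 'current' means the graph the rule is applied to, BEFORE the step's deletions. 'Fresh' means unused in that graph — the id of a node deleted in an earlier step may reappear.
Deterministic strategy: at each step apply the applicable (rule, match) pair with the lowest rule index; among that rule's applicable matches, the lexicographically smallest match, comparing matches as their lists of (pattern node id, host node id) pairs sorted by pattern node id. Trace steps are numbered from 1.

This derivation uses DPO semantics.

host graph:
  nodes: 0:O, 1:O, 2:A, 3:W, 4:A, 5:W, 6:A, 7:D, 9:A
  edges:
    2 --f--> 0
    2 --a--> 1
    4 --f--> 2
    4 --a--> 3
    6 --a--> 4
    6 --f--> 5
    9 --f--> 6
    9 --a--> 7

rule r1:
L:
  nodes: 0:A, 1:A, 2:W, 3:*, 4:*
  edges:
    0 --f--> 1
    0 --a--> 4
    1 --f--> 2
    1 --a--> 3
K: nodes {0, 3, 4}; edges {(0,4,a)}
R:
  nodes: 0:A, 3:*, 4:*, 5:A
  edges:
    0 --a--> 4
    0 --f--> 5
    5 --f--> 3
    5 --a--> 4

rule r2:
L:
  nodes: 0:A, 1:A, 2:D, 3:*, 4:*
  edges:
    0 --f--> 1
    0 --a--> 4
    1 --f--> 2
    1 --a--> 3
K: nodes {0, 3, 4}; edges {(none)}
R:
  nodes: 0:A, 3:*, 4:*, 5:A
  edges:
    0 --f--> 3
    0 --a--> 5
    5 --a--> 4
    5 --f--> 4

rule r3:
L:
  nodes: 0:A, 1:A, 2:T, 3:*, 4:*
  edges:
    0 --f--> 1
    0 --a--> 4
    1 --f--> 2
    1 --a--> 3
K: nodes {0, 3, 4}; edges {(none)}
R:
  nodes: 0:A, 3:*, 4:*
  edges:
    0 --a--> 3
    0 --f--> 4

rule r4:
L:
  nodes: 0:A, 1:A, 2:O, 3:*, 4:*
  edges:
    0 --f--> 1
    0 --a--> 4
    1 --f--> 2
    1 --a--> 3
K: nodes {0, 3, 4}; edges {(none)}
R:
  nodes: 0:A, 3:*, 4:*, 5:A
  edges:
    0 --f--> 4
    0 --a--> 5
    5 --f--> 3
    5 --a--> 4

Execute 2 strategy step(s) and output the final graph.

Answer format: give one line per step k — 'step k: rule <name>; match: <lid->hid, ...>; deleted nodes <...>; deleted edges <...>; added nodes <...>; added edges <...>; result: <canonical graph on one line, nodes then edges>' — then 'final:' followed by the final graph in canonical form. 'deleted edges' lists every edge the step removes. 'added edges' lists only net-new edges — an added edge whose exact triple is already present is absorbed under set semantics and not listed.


step 1: rule r1; match: 0->9, 1->6, 2->5, 3->4, 4->7; deleted nodes 5, 6; deleted edges (6,4,a); (6,5,f); (9,6,f); added nodes 10; added edges (9,10,f); (10,4,f); (10,7,a); result: nodes: 0:O, 1:O, 2:A, 3:W, 4:A, 7:D, 9:A, 10:A edges: (2,0,f); (2,1,a); (4,2,f); (4,3,a); (9,7,a); (9,10,f); (10,4,f); (10,7,a)
step 2: rule r4; match: 0->4, 1->2, 2->0, 3->1, 4->3; deleted nodes 0, 2; deleted edges (2,0,f); (2,1,a); (4,2,f); (4,3,a); added nodes 11; added edges (4,3,f); (4,11,a); (11,1,f); (11,3,a); result: nodes: 1:O, 3:W, 4:A, 7:D, 9:A, 10:A, 11:A edges: (4,3,f); (4,11,a); (9,7,a); (9,10,f); (10,4,f); (10,7,a); (11,1,f); (11,3,a)
final:
nodes: 1:O, 3:W, 4:A, 7:D, 9:A, 10:A, 11:A
edges: (4,3,f); (4,11,a); (9,7,a); (9,10,f); (10,4,f); (10,7,a); (11,1,f); (11,3,a)


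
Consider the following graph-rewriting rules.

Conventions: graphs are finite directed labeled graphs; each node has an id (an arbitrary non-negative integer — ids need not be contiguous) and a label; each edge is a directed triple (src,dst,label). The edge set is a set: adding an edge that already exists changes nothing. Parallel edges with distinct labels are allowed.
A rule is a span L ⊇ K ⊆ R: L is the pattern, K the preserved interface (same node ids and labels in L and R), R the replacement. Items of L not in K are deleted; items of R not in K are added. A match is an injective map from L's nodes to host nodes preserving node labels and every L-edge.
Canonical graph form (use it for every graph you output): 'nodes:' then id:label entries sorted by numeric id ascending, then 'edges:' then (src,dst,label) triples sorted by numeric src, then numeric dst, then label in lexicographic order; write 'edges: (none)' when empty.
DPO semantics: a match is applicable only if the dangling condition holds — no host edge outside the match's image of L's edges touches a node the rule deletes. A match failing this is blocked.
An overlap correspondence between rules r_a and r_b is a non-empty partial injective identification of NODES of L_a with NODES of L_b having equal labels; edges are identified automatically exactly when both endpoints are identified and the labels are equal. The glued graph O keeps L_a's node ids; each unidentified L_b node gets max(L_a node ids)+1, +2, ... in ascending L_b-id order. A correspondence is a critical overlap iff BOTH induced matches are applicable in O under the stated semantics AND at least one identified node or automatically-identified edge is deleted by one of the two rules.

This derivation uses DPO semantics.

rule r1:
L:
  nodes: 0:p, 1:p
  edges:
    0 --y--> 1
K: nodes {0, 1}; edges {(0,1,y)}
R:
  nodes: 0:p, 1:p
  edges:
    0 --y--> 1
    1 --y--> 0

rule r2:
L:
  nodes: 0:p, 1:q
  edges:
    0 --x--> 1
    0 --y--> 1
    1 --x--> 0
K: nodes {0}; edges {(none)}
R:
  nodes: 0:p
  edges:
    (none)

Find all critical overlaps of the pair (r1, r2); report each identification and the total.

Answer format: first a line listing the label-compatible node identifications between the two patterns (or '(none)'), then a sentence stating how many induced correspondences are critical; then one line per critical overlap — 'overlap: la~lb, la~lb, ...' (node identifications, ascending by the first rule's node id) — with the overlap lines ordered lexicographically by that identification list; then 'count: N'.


label-compatible node identifications between L(r1) and L(r2): 0~0, 1~0
0 of the induced correspondences are critical overlaps of r1 and r2.
count: 0


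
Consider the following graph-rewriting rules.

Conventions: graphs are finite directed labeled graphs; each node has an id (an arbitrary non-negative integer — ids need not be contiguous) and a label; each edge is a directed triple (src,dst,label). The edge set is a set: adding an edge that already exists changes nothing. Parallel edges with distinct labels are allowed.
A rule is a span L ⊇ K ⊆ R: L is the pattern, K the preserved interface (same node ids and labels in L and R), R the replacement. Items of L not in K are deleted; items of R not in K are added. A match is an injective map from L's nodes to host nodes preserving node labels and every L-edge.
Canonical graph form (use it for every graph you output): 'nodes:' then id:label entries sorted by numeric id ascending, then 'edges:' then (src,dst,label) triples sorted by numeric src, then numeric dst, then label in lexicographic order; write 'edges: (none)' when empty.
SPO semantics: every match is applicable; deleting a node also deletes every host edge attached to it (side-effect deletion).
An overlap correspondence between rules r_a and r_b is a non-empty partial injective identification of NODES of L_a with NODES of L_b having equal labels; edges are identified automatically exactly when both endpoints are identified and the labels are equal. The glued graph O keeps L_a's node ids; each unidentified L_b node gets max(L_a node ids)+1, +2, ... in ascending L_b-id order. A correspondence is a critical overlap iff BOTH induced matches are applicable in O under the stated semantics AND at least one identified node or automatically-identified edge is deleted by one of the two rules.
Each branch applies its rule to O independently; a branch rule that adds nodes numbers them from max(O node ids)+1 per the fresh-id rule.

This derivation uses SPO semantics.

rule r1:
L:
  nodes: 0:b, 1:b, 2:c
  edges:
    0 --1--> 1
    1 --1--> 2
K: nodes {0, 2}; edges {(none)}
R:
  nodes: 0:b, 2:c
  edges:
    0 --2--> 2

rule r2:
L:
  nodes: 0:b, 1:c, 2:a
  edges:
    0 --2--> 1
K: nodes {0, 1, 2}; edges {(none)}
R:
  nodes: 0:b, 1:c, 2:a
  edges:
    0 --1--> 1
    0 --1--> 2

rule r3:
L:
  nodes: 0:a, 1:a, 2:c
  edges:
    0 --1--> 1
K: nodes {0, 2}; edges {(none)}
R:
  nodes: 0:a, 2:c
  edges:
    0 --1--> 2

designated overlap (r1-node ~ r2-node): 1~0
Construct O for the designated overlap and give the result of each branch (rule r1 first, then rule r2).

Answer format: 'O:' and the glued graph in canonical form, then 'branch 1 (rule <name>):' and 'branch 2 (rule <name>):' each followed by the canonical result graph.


O:
nodes: 0:b, 1:b, 2:c, 3:c, 4:a
edges: (0,1,1); (1,2,1); (1,3,2)
branch 1 (rule r1):
nodes: 0:b, 2:c, 3:c, 4:a
edges: (0,2,2)
branch 2 (rule r2):
nodes: 0:b, 1:b, 2:c, 3:c, 4:a
edges: (0,1,1); (1,2,1); (1,3,1); (1,4,1)


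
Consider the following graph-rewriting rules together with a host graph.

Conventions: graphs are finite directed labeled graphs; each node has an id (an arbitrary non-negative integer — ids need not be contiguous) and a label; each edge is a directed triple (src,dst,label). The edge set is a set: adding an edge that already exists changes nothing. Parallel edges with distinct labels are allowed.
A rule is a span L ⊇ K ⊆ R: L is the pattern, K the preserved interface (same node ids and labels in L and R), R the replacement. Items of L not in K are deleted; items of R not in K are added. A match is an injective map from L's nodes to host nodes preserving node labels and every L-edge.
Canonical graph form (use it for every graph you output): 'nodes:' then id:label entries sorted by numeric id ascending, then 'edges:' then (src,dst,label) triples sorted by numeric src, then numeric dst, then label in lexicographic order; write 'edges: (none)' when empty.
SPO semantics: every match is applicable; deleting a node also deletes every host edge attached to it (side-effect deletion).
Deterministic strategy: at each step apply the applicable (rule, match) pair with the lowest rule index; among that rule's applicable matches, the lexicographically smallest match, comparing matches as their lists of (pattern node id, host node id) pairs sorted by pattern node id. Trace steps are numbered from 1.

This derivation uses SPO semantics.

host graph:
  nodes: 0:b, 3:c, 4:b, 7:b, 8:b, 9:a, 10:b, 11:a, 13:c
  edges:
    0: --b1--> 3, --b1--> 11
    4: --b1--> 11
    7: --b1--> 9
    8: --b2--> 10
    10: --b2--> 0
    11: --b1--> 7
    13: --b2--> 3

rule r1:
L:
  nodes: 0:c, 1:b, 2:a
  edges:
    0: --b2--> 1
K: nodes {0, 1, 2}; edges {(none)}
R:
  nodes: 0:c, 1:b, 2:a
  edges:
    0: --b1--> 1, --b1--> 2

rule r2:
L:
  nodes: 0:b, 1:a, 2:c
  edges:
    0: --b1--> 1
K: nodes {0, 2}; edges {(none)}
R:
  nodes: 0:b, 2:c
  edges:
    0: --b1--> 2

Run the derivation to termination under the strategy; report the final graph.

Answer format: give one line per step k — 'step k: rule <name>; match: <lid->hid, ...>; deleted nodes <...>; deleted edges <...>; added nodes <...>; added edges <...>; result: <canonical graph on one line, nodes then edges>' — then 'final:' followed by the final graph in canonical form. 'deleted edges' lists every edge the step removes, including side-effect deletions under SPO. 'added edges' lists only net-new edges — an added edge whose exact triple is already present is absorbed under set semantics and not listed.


step 1: rule r2; match: 0->0, 1->11, 2->3; deleted nodes 11; deleted edges (0,11,b1); (4,11,b1); (11,7,b1); added nodes (none); added edges (none); result: nodes: 0:b, 3:c, 4:b, 7:b, 8:b, 9:a, 10:b, 13:c edges: (0,3,b1); (7,9,b1); (8,10,b2); (10,0,b2); (13,3,b2)
step 2: rule r2; match: 0->7, 1->9, 2->3; deleted nodes 9; deleted edges (7,9,b1); added nodes (none); added edges (7,3,b1); result: nodes: 0:b, 3:c, 4:b, 7:b, 8:b, 10:b, 13:c edges: (0,3,b1); (7,3,b1); (8,10,b2); (10,0,b2); (13,3,b2)
final:
nodes: 0:b, 3:c, 4:b, 7:b, 8:b, 10:b, 13:c
edges: (0,3,b1); (7,3,b1); (8,10,b2); (10,0,b2); (13,3,b2)


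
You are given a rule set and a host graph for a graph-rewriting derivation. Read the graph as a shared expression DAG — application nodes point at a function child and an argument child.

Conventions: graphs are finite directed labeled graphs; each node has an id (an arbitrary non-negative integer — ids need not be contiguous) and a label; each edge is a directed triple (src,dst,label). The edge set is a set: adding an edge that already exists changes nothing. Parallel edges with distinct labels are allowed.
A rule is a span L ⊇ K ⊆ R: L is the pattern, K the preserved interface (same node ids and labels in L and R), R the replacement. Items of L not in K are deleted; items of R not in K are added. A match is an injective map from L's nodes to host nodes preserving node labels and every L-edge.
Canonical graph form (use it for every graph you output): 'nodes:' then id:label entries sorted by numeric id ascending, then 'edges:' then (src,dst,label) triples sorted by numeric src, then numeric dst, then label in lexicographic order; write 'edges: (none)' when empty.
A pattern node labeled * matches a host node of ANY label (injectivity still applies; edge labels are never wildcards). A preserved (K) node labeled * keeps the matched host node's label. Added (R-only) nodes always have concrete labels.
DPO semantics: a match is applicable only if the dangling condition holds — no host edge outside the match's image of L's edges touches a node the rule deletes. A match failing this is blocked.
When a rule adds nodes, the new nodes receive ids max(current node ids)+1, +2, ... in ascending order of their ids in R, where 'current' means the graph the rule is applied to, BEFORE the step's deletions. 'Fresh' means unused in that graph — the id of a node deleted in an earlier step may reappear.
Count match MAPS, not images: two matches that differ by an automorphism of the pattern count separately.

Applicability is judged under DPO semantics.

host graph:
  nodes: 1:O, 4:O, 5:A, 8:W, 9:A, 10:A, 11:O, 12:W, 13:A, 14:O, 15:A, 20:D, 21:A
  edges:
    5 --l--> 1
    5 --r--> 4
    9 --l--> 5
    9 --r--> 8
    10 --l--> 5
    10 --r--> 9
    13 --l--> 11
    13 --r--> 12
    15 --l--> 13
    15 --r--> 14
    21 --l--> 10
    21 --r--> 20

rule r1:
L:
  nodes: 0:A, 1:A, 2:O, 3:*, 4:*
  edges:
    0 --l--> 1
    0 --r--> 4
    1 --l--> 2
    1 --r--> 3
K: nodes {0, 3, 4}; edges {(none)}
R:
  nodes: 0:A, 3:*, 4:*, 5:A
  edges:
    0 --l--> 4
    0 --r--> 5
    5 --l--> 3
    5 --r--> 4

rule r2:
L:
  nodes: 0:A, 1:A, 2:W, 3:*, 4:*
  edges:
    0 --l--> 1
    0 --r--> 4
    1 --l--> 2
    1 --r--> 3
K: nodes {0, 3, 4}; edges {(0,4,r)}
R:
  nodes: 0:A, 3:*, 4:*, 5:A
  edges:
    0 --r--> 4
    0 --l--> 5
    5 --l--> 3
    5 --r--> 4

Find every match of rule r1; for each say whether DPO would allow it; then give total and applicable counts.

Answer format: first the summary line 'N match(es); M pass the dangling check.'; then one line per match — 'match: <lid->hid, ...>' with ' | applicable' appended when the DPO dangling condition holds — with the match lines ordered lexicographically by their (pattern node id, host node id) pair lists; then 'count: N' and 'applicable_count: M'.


3 match(es); 1 pass the dangling check.
match: 0->9, 1->5, 2->1, 3->4, 4->8
match: 0->10, 1->5, 2->1, 3->4, 4->9
match: 0->15, 1->13, 2->11, 3->12, 4->14 | applicable
count: 3
applicable_count: 1


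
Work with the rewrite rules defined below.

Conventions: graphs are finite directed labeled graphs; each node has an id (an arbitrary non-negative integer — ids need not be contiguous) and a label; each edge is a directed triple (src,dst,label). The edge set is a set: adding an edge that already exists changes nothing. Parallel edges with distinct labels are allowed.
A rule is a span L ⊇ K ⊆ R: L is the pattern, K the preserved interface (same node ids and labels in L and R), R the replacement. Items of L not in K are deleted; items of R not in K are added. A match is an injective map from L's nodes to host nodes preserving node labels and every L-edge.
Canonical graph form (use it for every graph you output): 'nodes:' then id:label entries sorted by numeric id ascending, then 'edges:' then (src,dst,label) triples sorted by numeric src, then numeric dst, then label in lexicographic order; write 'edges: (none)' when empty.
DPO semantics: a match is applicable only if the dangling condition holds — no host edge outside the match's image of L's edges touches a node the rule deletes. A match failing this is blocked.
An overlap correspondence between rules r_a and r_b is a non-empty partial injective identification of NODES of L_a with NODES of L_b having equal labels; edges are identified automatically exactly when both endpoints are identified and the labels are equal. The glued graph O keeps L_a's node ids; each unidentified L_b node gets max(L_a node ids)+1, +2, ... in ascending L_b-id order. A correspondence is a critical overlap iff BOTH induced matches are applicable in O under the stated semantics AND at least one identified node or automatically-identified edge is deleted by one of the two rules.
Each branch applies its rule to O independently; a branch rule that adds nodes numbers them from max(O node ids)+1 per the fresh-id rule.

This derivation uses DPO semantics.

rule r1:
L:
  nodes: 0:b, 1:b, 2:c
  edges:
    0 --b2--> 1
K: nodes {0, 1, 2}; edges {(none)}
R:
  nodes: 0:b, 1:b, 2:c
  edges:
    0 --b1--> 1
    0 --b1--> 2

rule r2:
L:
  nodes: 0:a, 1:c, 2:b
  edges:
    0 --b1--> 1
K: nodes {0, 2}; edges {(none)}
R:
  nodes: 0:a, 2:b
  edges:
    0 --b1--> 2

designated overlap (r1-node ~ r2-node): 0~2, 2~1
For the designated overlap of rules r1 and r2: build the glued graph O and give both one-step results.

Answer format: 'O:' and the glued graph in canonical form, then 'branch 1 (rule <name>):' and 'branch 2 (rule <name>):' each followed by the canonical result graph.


O:
nodes: 0:b, 1:b, 2:c, 3:a
edges: (0,1,b2); (3,2,b1)
branch 1 (rule r1):
nodes: 0:b, 1:b, 2:c, 3:a
edges: (0,1,b1); (0,2,b1); (3,2,b1)
branch 2 (rule r2):
nodes: 0:b, 1:b, 3:a
edges: (0,1,b2); (3,0,b1)


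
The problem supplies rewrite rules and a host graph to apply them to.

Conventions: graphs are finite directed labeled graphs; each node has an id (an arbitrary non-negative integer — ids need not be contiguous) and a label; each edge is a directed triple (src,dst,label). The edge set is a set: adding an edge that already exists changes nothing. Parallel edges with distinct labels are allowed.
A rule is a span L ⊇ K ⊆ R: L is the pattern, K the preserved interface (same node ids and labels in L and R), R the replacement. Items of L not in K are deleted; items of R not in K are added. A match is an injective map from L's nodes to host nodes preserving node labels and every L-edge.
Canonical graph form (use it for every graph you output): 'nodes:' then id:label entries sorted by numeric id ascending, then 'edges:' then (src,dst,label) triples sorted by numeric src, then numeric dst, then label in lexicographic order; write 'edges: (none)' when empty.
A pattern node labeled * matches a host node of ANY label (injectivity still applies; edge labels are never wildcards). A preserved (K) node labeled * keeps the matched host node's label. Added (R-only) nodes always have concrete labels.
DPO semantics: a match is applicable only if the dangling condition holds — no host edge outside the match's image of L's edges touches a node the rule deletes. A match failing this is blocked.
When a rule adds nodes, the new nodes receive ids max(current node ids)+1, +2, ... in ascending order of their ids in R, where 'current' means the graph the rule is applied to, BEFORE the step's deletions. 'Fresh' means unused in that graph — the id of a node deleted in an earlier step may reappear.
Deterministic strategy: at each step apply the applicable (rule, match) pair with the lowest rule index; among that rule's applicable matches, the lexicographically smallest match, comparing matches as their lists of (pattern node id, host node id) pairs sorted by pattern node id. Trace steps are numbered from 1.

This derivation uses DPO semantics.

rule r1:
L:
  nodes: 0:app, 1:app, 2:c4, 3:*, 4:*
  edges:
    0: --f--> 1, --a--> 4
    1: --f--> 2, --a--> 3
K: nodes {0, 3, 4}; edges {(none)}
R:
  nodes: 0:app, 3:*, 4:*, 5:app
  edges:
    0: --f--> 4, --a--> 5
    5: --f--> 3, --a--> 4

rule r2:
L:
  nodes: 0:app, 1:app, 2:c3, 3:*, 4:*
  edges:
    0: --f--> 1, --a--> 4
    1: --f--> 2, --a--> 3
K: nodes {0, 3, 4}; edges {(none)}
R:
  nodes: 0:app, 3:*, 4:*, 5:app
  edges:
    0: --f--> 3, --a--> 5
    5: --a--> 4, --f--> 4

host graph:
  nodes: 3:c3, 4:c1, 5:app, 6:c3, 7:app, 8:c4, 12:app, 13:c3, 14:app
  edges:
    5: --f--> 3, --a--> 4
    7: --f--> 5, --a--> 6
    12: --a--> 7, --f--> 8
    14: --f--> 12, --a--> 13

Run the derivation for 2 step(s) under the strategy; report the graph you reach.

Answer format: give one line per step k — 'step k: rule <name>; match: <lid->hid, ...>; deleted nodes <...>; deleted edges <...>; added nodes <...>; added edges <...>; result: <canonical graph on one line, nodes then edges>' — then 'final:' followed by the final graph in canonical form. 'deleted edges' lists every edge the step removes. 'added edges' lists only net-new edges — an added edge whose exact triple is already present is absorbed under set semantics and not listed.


step 1: rule r1; match: 0->14, 1->12, 2->8, 3->7, 4->13; deleted nodes 8, 12; deleted edges (12,7,a); (12,8,f); (14,12,f); (14,13,a); added nodes 15; added edges (14,13,f); (14,15,a); (15,7,f); (15,13,a); result: nodes: 3:c3, 4:c1, 5:app, 6:c3, 7:app, 13:c3, 14:app, 15:app edges: (5,3,f); (5,4,a); (7,5,f); (7,6,a); (14,13,f); (14,15,a); (15,7,f); (15,13,a)
step 2: rule r2; match: 0->7, 1->5, 2->3, 3->4, 4->6; deleted nodes 3, 5; deleted edges (5,3,f); (5,4,a); (7,5,f); (7,6,a); added nodes 16; added edges (7,4,f); (7,16,a); (16,6,a); (16,6,f); result: nodes: 4:c1, 6:c3, 7:app, 13:c3, 14:app, 15:app, 16:app edges: (7,4,f); (7,16,a); (14,13,f); (14,15,a); (15,7,f); (15,13,a); (16,6,a); (16,6,f)
final:
nodes: 4:c1, 6:c3, 7:app, 13:c3, 14:app, 15:app, 16:app
edges: (7,4,f); (7,16,a); (14,13,f); (14,15,a); (15,7,f); (15,13,a); (16,6,a); (16,6,f)


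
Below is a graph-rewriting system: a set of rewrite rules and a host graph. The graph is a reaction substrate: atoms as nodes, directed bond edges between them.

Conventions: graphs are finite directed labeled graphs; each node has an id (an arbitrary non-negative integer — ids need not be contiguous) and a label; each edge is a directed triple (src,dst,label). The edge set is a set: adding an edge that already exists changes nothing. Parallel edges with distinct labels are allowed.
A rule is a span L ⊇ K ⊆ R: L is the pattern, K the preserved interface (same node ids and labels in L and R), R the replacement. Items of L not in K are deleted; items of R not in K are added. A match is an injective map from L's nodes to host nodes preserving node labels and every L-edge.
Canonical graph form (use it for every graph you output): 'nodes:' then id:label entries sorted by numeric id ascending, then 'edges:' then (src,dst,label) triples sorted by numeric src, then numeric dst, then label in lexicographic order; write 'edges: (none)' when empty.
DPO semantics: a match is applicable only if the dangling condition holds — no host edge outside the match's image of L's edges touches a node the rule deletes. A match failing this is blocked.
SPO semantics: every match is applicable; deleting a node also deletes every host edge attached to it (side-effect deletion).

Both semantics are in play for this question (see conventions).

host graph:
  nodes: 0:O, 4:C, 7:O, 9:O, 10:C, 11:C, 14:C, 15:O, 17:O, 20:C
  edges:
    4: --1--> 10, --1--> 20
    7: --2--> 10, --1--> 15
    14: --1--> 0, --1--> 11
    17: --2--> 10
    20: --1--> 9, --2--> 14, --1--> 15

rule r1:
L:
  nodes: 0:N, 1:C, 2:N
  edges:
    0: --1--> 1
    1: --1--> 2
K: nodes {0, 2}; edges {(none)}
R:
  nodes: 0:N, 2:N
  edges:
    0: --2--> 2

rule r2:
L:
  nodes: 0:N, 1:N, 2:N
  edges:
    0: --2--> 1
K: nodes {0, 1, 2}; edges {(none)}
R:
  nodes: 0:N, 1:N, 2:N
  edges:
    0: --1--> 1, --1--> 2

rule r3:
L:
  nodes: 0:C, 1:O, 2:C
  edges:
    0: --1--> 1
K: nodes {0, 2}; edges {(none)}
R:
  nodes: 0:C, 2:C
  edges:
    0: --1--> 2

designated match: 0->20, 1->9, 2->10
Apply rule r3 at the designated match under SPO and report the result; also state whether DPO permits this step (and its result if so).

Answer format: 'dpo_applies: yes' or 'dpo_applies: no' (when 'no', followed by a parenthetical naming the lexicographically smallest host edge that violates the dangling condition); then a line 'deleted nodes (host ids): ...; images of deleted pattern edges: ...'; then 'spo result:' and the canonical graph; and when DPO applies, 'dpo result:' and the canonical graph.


dpo_applies: yes
deleted nodes (host ids): 9; images of deleted pattern edges: (20,9,1)
spo result:
nodes: 0:O, 4:C, 7:O, 10:C, 11:C, 14:C, 15:O, 17:O, 20:C
edges: (4,10,1); (4,20,1); (7,10,2); (7,15,1); (14,0,1); (14,11,1); (17,10,2); (20,10,1); (20,14,2); (20,15,1)
dpo result:
nodes: 0:O, 4:C, 7:O, 10:C, 11:C, 14:C, 15:O, 17:O, 20:C
edges: (4,10,1); (4,20,1); (7,10,2); (7,15,1); (14,0,1); (14,11,1); (17,10,2); (20,10,1); (20,14,2); (20,15,1)


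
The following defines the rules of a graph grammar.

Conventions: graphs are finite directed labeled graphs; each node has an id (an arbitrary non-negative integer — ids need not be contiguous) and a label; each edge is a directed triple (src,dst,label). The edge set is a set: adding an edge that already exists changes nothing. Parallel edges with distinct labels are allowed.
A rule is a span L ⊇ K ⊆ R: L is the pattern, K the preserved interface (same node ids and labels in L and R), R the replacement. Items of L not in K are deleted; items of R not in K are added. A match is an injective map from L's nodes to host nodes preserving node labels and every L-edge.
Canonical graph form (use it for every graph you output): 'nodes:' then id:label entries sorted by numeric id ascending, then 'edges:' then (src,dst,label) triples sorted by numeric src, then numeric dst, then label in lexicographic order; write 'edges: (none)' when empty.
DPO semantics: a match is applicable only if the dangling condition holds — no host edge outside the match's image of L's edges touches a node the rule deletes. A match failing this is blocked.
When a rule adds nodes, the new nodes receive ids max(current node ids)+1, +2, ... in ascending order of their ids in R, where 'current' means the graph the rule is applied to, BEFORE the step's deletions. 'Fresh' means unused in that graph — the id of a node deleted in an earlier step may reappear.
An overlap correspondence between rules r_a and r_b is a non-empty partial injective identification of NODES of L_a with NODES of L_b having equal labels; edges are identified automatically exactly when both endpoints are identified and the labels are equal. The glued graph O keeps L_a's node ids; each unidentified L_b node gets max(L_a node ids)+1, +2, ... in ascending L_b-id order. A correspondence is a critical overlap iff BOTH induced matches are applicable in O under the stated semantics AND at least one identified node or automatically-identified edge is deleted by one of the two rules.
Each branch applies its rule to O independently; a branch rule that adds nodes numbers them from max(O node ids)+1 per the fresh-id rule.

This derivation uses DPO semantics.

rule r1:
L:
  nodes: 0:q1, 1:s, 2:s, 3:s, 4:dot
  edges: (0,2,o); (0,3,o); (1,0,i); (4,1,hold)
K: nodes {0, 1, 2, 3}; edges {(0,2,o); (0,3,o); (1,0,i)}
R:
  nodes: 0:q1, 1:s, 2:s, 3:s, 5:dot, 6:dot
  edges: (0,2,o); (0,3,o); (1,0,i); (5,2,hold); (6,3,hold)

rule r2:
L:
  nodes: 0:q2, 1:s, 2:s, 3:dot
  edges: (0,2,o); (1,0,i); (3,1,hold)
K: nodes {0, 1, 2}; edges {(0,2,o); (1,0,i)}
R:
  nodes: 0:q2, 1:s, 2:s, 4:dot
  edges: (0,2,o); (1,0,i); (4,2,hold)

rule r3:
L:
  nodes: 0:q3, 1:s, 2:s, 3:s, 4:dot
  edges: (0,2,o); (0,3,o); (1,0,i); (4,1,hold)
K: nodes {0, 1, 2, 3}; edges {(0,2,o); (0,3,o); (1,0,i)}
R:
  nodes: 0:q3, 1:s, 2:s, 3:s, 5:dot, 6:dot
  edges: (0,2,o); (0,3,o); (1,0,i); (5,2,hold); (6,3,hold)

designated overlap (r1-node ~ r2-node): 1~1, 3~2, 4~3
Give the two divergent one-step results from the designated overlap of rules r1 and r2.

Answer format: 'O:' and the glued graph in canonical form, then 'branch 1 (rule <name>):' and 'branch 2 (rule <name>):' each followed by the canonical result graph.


O:
nodes: 0:q1, 1:s, 2:s, 3:s, 4:dot, 5:q2
edges: (0,2,o); (0,3,o); (1,0,i); (1,5,i); (4,1,hold); (5,3,o)
branch 1 (rule r1):
nodes: 0:q1, 1:s, 2:s, 3:s, 5:q2, 6:dot, 7:dot
edges: (0,2,o); (0,3,o); (1,0,i); (1,5,i); (5,3,o); (6,2,hold); (7,3,hold)
branch 2 (rule r2):
nodes: 0:q1, 1:s, 2:s, 3:s, 5:q2, 6:dot
edges: (0,2,o); (0,3,o); (1,0,i); (1,5,i); (5,3,o); (6,3,hold)


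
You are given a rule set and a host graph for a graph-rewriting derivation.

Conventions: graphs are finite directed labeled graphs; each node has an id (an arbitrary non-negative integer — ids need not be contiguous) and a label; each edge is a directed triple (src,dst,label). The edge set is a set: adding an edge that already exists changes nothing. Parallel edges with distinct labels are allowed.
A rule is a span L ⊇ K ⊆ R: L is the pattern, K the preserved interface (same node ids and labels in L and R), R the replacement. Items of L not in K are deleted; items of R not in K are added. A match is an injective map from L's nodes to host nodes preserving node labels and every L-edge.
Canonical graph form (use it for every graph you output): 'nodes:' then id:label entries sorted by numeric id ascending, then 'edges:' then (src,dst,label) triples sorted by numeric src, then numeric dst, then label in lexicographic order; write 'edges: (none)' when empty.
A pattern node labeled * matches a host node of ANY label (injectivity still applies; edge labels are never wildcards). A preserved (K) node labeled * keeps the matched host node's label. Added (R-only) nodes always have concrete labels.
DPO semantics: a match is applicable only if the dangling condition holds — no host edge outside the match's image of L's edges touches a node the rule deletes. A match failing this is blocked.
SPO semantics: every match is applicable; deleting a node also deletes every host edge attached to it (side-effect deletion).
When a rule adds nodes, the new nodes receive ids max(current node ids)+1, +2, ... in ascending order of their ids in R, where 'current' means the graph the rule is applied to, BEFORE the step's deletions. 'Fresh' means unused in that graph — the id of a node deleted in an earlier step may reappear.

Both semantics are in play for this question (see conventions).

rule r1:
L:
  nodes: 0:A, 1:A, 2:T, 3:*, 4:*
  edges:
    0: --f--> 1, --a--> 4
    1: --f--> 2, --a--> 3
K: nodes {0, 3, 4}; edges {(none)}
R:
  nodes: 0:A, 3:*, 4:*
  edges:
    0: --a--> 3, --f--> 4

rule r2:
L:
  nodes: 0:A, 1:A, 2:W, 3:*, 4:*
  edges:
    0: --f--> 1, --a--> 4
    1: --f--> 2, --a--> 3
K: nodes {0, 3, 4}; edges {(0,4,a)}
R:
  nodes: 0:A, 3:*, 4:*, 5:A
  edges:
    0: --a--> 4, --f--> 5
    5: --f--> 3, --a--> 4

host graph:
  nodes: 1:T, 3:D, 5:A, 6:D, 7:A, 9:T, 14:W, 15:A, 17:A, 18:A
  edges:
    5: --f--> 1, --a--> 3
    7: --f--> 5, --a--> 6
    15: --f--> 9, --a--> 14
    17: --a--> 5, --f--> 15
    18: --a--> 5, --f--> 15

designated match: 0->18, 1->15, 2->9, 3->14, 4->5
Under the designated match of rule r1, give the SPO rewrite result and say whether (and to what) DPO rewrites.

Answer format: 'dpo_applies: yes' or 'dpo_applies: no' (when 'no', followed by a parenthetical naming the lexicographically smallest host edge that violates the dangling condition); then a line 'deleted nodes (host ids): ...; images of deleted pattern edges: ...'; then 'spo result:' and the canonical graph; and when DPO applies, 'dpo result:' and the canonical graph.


dpo_applies: no
(the rule deletes node 15, which keeps host edge (17,15,f) outside the match image — the dangling condition fails, DPO blocks; SPO proceeds and side-deletes such edges)
deleted nodes (host ids): 9, 15; images of deleted pattern edges: (15,9,f); (15,14,a); (18,5,a); (18,15,f)
spo result:
nodes: 1:T, 3:D, 5:A, 6:D, 7:A, 14:W, 17:A, 18:A
edges: (5,1,f); (5,3,a); (7,5,f); (7,6,a); (17,5,a); (18,5,f); (18,14,a)


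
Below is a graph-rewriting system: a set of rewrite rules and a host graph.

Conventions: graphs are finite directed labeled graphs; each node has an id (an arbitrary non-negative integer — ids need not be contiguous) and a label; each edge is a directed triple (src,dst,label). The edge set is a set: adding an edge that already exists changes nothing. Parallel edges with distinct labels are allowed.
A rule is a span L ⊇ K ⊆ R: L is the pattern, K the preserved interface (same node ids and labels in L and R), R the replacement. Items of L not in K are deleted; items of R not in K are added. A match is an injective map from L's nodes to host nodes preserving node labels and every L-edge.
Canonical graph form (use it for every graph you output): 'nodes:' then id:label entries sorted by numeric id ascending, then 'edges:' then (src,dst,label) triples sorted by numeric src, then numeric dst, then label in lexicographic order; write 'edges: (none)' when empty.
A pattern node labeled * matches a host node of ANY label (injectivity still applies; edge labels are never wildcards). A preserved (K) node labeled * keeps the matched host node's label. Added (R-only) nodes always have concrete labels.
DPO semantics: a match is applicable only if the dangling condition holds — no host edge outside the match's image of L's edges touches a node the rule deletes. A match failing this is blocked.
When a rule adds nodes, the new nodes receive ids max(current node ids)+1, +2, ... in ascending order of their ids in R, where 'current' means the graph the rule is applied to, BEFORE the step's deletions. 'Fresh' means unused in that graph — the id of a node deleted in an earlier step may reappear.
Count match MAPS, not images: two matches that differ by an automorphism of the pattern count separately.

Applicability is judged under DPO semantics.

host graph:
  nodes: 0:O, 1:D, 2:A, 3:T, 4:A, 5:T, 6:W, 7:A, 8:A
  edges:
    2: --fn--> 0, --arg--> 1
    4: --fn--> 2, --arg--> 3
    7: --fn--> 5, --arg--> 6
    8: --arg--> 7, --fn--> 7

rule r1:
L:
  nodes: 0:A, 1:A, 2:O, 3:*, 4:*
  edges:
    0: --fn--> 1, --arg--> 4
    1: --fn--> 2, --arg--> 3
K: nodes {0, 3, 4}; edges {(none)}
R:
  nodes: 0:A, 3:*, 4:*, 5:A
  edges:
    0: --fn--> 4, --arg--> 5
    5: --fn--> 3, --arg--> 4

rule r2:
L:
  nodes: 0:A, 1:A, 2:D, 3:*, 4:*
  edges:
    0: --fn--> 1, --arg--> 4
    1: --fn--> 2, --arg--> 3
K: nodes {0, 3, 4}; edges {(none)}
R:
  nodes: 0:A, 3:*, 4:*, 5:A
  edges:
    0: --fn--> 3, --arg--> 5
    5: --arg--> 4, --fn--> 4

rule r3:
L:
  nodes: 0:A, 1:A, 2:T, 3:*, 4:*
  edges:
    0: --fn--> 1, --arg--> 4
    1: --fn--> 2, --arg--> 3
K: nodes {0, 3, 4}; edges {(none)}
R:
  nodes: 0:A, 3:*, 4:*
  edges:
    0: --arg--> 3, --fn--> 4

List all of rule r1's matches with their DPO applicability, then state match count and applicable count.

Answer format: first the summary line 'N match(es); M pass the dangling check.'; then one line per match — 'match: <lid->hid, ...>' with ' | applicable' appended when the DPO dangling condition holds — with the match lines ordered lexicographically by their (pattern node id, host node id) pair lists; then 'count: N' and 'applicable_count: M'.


1 match(es); 1 pass the dangling check.
match: 0->4, 1->2, 2->0, 3->1, 4->3 | applicable
count: 1
applicable_count: 1


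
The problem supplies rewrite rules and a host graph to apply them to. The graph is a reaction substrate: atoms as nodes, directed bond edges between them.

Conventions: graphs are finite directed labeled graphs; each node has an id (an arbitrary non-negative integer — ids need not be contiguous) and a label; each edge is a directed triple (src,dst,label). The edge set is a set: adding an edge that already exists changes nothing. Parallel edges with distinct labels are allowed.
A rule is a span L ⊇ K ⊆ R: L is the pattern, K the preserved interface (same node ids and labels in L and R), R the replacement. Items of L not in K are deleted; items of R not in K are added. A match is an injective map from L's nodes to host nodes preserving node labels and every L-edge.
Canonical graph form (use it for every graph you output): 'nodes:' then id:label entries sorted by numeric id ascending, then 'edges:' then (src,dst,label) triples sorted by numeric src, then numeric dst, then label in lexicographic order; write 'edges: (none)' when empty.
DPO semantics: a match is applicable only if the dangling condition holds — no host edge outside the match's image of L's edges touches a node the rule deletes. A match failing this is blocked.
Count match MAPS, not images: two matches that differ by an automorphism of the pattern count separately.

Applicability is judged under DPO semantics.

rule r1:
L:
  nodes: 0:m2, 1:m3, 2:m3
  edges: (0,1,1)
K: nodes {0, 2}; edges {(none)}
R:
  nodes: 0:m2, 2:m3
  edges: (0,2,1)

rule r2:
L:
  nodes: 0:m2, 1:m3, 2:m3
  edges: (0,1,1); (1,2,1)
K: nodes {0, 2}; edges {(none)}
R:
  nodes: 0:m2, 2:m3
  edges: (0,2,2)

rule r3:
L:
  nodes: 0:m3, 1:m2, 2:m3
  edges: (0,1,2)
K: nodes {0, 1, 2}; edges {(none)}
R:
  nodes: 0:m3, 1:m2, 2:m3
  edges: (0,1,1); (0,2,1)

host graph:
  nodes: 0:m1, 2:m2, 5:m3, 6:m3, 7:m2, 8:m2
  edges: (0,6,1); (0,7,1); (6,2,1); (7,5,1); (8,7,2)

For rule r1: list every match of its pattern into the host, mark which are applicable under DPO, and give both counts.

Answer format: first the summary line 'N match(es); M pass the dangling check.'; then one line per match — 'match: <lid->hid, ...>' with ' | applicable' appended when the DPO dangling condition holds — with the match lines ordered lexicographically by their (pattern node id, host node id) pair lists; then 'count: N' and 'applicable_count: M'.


1 match(es); 1 pass the dangling check.
match: 0->7, 1->5, 2->6 | applicable
count: 1
applicable_count: 1


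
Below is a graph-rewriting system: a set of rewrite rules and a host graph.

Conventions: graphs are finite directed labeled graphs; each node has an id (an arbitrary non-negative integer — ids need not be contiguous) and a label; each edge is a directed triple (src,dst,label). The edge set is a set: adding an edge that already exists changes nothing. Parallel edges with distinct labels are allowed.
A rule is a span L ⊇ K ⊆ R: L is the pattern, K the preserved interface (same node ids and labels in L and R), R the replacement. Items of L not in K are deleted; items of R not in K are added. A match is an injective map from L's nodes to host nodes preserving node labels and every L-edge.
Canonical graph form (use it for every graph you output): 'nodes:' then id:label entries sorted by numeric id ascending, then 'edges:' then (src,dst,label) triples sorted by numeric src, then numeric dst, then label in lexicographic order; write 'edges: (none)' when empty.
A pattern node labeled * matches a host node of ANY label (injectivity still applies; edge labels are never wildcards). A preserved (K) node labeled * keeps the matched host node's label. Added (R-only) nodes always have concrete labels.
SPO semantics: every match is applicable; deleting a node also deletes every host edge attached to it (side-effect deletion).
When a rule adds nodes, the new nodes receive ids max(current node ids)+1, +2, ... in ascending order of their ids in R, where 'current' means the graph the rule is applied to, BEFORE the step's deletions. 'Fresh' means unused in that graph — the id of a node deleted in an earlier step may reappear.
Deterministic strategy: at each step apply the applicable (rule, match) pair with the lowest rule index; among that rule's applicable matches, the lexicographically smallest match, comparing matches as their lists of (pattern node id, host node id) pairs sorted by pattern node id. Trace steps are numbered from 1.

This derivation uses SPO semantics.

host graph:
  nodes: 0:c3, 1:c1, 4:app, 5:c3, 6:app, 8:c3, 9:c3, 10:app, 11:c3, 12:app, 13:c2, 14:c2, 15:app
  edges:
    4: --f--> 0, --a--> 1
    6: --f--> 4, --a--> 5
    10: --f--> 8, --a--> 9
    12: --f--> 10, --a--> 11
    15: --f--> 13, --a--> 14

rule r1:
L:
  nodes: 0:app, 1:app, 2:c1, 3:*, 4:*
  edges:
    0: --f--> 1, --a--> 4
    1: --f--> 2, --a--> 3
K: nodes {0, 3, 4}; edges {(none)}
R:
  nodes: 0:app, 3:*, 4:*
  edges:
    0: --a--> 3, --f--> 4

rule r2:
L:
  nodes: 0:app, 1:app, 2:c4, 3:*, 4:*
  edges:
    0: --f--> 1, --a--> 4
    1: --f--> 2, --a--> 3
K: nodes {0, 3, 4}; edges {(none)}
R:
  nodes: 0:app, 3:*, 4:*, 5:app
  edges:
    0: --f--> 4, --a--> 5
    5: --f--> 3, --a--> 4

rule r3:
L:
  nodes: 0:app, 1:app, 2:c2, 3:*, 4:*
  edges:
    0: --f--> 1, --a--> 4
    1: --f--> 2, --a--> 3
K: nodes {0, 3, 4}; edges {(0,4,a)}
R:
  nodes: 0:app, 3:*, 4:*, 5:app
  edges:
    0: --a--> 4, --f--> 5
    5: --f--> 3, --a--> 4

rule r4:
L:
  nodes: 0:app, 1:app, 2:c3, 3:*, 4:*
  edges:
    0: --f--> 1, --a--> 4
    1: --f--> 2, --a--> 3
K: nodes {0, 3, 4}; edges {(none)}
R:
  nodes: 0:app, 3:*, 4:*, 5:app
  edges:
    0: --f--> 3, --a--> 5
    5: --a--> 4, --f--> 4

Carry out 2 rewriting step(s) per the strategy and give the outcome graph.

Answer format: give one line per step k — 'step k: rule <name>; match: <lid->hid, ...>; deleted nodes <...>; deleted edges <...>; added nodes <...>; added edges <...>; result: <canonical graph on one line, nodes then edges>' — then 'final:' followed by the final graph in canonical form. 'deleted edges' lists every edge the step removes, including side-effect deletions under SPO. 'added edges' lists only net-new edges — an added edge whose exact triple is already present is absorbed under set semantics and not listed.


step 1: rule r4; match: 0->6, 1->4, 2->0, 3->1, 4->5; deleted nodes 0, 4; deleted edges (4,0,f); (4,1,a); (6,4,f); (6,5,a); added nodes 16; added edges (6,1,f); (6,16,a); (16,5,a); (16,5,f); result: nodes: 1:c1, 5:c3, 6:app, 8:c3, 9:c3, 10:app, 11:c3, 12:app, 13:c2, 14:c2, 15:app, 16:app edges: (6,1,f); (6,16,a); (10,8,f); (10,9,a); (12,10,f); (12,11,a); (15,13,f); (15,14,a); (16,5,a); (16,5,f)
step 2: rule r4; match: 0->12, 1->10, 2->8, 3->9, 4->11; deleted nodes 8, 10; deleted edges (10,8,f); (10,9,a); (12,10,f); (12,11,a); added nodes 17; added edges (12,9,f); (12,17,a); (17,11,a); (17,11,f); result: nodes: 1:c1, 5:c3, 6:app, 9:c3, 11:c3, 12:app, 13:c2, 14:c2, 15:app, 16:app, 17:app edges: (6,1,f); (6,16,a); (12,9,f); (12,17,a); (15,13,f); (15,14,a); (16,5,a); (16,5,f); (17,11,a); (17,11,f)
final:
nodes: 1:c1, 5:c3, 6:app, 9:c3, 11:c3, 12:app, 13:c2, 14:c2, 15:app, 16:app, 17:app
edges: (6,1,f); (6,16,a); (12,9,f); (12,17,a); (15,13,f); (15,14,a); (16,5,a); (16,5,f); (17,11,a); (17,11,f)
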